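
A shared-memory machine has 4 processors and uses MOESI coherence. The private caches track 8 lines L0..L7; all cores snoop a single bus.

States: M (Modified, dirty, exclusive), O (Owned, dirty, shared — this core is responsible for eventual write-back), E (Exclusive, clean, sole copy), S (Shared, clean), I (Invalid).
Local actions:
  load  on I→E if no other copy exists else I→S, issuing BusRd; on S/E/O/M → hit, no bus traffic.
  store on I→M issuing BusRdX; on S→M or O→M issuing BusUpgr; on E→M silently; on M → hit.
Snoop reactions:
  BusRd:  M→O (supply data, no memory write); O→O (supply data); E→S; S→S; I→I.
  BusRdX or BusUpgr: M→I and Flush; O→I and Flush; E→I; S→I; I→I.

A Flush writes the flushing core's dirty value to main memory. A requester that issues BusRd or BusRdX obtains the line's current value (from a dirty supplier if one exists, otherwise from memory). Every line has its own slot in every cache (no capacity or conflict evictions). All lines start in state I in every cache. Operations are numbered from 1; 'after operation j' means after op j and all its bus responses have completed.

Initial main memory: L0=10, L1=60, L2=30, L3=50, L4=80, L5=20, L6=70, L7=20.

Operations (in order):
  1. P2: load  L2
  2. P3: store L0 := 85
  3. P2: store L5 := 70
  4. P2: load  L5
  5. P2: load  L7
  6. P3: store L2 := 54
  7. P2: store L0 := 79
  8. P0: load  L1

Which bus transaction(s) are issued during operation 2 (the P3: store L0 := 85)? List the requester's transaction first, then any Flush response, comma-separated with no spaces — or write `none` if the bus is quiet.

bus = BusRdX

step 1: P2: load  L2  ⟶  IIEI  (L2)  txn=BusRd  M[L2]=30
step 2: P3: store L0 := 85  ⟶  IIIM  (L0)  txn=BusRdX  M[L0]=10
step 3: P2: store L5 := 70  ⟶  IIMI  (L5)  txn=BusRdX  M[L5]=20
step 4: P2: load  L5  ⟶  IIMI  (L5)  txn=∅  M[L5]=20
step 5: P2: load  L7  ⟶  IIEI  (L7)  txn=BusRd  M[L7]=20
step 6: P3: store L2 := 54  ⟶  IIIM  (L2)  txn=BusRdX  M[L2]=30
step 7: P2: store L0 := 79  ⟶  IIMI  (L0)  txn=BusRdX+Flush  M[L0]=85
step 8: P0: load  L1  ⟶  EIII  (L1)  txn=BusRd  M[L1]=60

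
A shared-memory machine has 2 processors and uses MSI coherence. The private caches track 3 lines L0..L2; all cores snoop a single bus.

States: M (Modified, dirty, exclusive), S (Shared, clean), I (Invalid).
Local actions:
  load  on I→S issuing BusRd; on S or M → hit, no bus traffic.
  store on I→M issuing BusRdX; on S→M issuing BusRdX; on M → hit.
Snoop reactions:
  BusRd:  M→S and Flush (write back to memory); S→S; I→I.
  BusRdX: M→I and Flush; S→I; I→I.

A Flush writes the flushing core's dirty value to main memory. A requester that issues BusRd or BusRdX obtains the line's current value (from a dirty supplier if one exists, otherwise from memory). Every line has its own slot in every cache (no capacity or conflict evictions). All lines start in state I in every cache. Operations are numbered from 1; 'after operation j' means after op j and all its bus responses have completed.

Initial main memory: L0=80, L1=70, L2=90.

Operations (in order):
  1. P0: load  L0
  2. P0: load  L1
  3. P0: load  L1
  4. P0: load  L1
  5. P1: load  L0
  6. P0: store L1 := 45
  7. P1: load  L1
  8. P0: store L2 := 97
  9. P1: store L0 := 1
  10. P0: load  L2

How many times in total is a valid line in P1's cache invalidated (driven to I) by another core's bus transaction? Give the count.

step 1: P0: load  L0  ⟶  SI  (L0)  txn=BusRd  M[L0]=80
step 2: P0: load  L1  ⟶  SI  (L1)  txn=BusRd  M[L1]=70
step 3: P0: load  L1  ⟶  SI  (L1)  txn=∅  M[L1]=70
step 4: P0: load  L1  ⟶  SI  (L1)  txn=∅  M[L1]=70
step 5: P1: load  L0  ⟶  SS  (L0)  txn=BusRd  M[L0]=80
step 6: P0: store L1 := 45  ⟶  MI  (L1)  txn=BusRdX  M[L1]=70
step 7: P1: load  L1  ⟶  SS  (L1)  txn=BusRd+Flush  M[L1]=45
step 8: P0: store L2 := 97  ⟶  MI  (L2)  txn=BusRdX  M[L2]=90
step 9: P1: store L0 := 1  ⟶  IM  (L0)  txn=BusRdX  M[L0]=80
step 10: P0: load  L2  ⟶  MI  (L2)  txn=∅  M[L2]=90

invalidations = 0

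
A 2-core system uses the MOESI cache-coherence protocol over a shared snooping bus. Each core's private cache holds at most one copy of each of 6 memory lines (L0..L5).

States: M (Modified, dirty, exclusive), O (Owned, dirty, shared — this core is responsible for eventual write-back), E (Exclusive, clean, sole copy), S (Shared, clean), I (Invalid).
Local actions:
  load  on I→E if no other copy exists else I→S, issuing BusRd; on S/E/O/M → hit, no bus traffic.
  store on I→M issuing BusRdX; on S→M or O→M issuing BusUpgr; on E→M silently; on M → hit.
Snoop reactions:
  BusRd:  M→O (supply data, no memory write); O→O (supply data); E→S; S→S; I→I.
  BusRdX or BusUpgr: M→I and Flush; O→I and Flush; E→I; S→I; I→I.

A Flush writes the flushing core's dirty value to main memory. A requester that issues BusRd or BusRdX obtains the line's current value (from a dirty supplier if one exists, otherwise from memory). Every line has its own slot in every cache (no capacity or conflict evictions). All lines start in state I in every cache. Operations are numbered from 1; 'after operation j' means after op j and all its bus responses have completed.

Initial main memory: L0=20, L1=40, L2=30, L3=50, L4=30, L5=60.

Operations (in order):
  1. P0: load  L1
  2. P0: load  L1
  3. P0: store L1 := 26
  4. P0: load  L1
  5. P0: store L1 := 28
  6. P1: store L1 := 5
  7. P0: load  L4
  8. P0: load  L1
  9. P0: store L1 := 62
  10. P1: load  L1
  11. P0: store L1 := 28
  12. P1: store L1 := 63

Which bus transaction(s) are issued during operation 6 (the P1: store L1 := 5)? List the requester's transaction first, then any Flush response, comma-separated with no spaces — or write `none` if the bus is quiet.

bus = BusRdX,Flush

1. P0: load  L1  bus=[BusRd]  L1: P0=E P1=I  mem[L1]=40
2. P0: load  L1  bus=[-]  L1: P0=E P1=I  mem[L1]=40
3. P0: store L1 := 26  bus=[-]  L1: P0=M P1=I  mem[L1]=40
4. P0: load  L1  bus=[-]  L1: P0=M P1=I  mem[L1]=40
5. P0: store L1 := 28  bus=[-]  L1: P0=M P1=I  mem[L1]=40
6. P1: store L1 := 5  bus=[BusRdX,Flush]  L1: P0=I P1=M  mem[L1]=28
7. P0: load  L4  bus=[BusRd]  L4: P0=E P1=I  mem[L4]=30
8. P0: load  L1  bus=[BusRd]  L1: P0=S P1=O  mem[L1]=28
9. P0: store L1 := 62  bus=[BusUpgr,Flush]  L1: P0=M P1=I  mem[L1]=5
10. P1: load  L1  bus=[BusRd]  L1: P0=O P1=S  mem[L1]=5
11. P0: store L1 := 28  bus=[BusUpgr]  L1: P0=M P1=I  mem[L1]=5
12. P1: store L1 := 63  bus=[BusRdX,Flush]  L1: P0=I P1=M  mem[L1]=28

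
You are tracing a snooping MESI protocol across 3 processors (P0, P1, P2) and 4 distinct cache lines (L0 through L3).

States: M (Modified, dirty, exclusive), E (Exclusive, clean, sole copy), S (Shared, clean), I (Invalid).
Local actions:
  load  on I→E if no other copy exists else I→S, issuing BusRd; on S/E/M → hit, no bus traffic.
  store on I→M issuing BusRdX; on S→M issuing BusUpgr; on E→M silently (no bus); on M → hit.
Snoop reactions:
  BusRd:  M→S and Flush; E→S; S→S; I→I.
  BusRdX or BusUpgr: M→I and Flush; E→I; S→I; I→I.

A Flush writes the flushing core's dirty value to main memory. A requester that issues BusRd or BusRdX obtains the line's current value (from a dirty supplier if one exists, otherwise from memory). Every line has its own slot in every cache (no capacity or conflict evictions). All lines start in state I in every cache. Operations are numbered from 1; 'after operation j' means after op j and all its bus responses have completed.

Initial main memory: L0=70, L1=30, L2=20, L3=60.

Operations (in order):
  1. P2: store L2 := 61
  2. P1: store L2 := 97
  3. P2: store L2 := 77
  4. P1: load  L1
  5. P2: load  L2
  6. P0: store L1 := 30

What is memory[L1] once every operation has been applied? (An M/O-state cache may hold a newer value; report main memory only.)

1. P2: store L2 := 61  bus=[BusRdX]  L2: P0=I P1=I P2=M  mem[L2]=20
2. P1: store L2 := 97  bus=[BusRdX,Flush]  L2: P0=I P1=M P2=I  mem[L2]=61
3. P2: store L2 := 77  bus=[BusRdX,Flush]  L2: P0=I P1=I P2=M  mem[L2]=97
4. P1: load  L1  bus=[BusRd]  L1: P0=I P1=E P2=I  mem[L1]=30
5. P2: load  L2  bus=[-]  L2: P0=I P1=I P2=M  mem[L2]=97
6. P0: store L1 := 30  bus=[BusRdX]  L1: P0=M P1=I P2=I  mem[L1]=30

memory[L1] = 30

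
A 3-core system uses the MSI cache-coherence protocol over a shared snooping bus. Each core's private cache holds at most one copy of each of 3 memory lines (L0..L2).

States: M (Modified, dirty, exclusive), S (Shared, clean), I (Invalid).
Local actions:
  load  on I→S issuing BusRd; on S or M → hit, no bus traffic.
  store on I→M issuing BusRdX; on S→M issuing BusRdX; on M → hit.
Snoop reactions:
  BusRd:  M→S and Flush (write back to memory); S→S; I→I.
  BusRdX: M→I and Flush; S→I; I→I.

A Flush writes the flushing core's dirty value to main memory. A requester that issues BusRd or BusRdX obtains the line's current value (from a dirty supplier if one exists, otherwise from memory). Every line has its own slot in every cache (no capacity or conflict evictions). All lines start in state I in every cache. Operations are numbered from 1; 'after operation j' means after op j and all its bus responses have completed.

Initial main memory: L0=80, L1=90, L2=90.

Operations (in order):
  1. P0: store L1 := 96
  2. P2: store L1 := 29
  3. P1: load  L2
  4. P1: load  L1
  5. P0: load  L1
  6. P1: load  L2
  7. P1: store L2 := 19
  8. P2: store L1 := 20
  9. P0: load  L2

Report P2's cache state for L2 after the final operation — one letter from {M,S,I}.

state = I

1. P0: store L1 := 96  bus=[BusRdX]  L1: P0=M P1=I P2=I  mem[L1]=90
2. P2: store L1 := 29  bus=[BusRdX,Flush]  L1: P0=I P1=I P2=M  mem[L1]=96
3. P1: load  L2  bus=[BusRd]  L2: P0=I P1=S P2=I  mem[L2]=90
4. P1: load  L1  bus=[BusRd,Flush]  L1: P0=I P1=S P2=S  mem[L1]=29
5. P0: load  L1  bus=[BusRd]  L1: P0=S P1=S P2=S  mem[L1]=29
6. P1: load  L2  bus=[-]  L2: P0=I P1=S P2=I  mem[L2]=90
7. P1: store L2 := 19  bus=[BusRdX]  L2: P0=I P1=M P2=I  mem[L2]=90
8. P2: store L1 := 20  bus=[BusRdX]  L1: P0=I P1=I P2=M  mem[L1]=29
9. P0: load  L2  bus=[BusRd,Flush]  L2: P0=S P1=S P2=I  mem[L2]=19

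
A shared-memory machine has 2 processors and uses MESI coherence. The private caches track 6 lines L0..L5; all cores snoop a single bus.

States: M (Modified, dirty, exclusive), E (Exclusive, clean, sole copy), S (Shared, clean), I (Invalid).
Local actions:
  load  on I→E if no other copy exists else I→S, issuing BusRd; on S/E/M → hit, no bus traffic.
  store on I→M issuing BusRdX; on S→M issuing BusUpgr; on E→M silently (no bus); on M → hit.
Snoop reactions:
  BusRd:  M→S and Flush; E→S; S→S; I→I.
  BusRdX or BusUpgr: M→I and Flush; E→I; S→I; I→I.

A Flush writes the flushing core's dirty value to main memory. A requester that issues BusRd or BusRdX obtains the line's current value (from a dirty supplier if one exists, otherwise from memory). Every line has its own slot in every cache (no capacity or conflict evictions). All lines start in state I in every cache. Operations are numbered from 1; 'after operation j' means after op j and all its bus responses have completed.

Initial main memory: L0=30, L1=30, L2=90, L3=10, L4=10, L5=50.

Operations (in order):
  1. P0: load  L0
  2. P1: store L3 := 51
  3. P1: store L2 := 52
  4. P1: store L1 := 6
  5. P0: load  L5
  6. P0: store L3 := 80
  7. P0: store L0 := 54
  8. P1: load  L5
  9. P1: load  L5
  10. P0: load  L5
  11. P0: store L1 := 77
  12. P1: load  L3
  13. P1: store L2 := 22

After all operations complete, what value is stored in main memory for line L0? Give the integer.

[1] P0: load  L0 | P0:E(30), P1:I | bus: BusRd
[2] P1: store L3 := 51 | P0:I, P1:M(51) | bus: BusRdX
[3] P1: store L2 := 52 | P0:I, P1:M(52) | bus: BusRdX
[4] P1: store L1 := 6 | P0:I, P1:M(6) | bus: BusRdX
[5] P0: load  L5 | P0:E(50), P1:I | bus: BusRd
[6] P0: store L3 := 80 | P0:M(80), P1:I | bus: BusRdX,Flush
[7] P0: store L0 := 54 | P0:M(54), P1:I | bus: none
[8] P1: load  L5 | P0:S(50), P1:S(50) | bus: BusRd
[9] P1: load  L5 | P0:S(50), P1:S(50) | bus: none
[10] P0: load  L5 | P0:S(50), P1:S(50) | bus: none
[11] P0: store L1 := 77 | P0:M(77), P1:I | bus: BusRdX,Flush
[12] P1: load  L3 | P0:S(80), P1:S(80) | bus: BusRd,Flush
[13] P1: store L2 := 22 | P0:I, P1:M(22) | bus: none

memory[L0] = 30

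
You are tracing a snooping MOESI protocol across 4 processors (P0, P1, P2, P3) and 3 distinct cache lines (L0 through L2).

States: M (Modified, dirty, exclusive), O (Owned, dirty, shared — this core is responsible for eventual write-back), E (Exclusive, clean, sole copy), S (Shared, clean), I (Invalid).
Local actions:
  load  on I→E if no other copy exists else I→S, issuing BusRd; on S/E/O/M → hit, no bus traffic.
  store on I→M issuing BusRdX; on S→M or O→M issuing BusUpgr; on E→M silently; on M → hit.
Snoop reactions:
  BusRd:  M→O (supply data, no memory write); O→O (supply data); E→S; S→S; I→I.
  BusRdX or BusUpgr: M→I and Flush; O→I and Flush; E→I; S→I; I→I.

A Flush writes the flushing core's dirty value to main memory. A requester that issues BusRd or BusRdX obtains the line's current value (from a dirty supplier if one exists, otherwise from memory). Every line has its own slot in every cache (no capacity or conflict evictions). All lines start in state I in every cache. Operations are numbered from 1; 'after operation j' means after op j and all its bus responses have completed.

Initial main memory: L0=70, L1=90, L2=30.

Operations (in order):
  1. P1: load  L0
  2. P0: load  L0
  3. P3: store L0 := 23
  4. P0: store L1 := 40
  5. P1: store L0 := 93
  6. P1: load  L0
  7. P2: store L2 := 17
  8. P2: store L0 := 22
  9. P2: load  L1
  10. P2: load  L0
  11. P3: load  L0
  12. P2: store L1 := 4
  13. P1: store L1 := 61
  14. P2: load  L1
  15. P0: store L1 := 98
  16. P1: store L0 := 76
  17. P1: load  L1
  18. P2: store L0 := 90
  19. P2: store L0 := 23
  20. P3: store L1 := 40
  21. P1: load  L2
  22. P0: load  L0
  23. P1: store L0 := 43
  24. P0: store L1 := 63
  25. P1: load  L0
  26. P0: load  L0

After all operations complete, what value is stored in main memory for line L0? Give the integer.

memory[L0] = 23

  op1 P1: load  L0 → I/E/I/I on L0; bus BusRd; mem=70
  op2 P0: load  L0 → S/S/I/I on L0; bus BusRd; mem=70
  op3 P3: store L0 := 23 → I/I/I/M on L0; bus BusRdX; mem=70
  op4 P0: store L1 := 40 → M/I/I/I on L1; bus BusRdX; mem=90
  op5 P1: store L0 := 93 → I/M/I/I on L0; bus BusRdX Flush; mem=23
  op6 P1: load  L0 → I/M/I/I on L0; bus (none); mem=23
  op7 P2: store L2 := 17 → I/I/M/I on L2; bus BusRdX; mem=30
  op8 P2: store L0 := 22 → I/I/M/I on L0; bus BusRdX Flush; mem=93
  op9 P2: load  L1 → O/I/S/I on L1; bus BusRd; mem=90
  op10 P2: load  L0 → I/I/M/I on L0; bus (none); mem=93
  op11 P3: load  L0 → I/I/O/S on L0; bus BusRd; mem=93
  op12 P2: store L1 := 4 → I/I/M/I on L1; bus BusUpgr Flush; mem=40
  op13 P1: store L1 := 61 → I/M/I/I on L1; bus BusRdX Flush; mem=4
  op14 P2: load  L1 → I/O/S/I on L1; bus BusRd; mem=4
  op15 P0: store L1 := 98 → M/I/I/I on L1; bus BusRdX Flush; mem=61
  op16 P1: store L0 := 76 → I/M/I/I on L0; bus BusRdX Flush; mem=22
  op17 P1: load  L1 → O/S/I/I on L1; bus BusRd; mem=61
  op18 P2: store L0 := 90 → I/I/M/I on L0; bus BusRdX Flush; mem=76
  op19 P2: store L0 := 23 → I/I/M/I on L0; bus (none); mem=76
  op20 P3: store L1 := 40 → I/I/I/M on L1; bus BusRdX Flush; mem=98
  op21 P1: load  L2 → I/S/O/I on L2; bus BusRd; mem=30
  op22 P0: load  L0 → S/I/O/I on L0; bus BusRd; mem=76
  op23 P1: store L0 := 43 → I/M/I/I on L0; bus BusRdX Flush; mem=23
  op24 P0: store L1 := 63 → M/I/I/I on L1; bus BusRdX Flush; mem=40
  op25 P1: load  L0 → I/M/I/I on L0; bus (none); mem=23
  op26 P0: load  L0 → S/O/I/I on L0; bus BusRd; mem=23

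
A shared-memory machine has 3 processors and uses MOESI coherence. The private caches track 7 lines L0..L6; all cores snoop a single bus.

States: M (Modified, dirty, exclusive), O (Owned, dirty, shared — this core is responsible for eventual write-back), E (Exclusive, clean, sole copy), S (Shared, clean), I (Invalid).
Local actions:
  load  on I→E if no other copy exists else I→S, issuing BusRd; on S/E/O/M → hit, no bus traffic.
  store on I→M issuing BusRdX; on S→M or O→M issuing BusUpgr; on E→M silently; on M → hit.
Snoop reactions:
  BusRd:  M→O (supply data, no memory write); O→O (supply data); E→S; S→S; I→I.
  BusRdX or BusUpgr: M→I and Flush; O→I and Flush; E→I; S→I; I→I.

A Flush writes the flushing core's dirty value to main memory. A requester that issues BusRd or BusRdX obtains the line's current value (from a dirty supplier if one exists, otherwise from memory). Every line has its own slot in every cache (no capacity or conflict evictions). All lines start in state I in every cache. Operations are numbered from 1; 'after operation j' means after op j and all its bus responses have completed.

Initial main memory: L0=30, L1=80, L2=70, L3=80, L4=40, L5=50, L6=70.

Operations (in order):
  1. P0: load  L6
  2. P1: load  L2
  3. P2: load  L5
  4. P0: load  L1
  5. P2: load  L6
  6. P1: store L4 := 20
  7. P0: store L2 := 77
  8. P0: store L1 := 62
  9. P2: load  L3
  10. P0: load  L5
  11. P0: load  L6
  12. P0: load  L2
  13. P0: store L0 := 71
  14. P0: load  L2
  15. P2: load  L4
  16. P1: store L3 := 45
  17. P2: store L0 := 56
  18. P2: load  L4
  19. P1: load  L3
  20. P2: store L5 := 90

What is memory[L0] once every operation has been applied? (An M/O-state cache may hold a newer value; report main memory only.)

memory[L0] = 71

  op1 P0: load  L6 → E/I/I on L6; bus BusRd; mem=70
  op2 P1: load  L2 → I/E/I on L2; bus BusRd; mem=70
  op3 P2: load  L5 → I/I/E on L5; bus BusRd; mem=50
  op4 P0: load  L1 → E/I/I on L1; bus BusRd; mem=80
  op5 P2: load  L6 → S/I/S on L6; bus BusRd; mem=70
  op6 P1: store L4 := 20 → I/M/I on L4; bus BusRdX; mem=40
  op7 P0: store L2 := 77 → M/I/I on L2; bus BusRdX; mem=70
  op8 P0: store L1 := 62 → M/I/I on L1; bus (none); mem=80
  op9 P2: load  L3 → I/I/E on L3; bus BusRd; mem=80
  op10 P0: load  L5 → S/I/S on L5; bus BusRd; mem=50
  op11 P0: load  L6 → S/I/S on L6; bus (none); mem=70
  op12 P0: load  L2 → M/I/I on L2; bus (none); mem=70
  op13 P0: store L0 := 71 → M/I/I on L0; bus BusRdX; mem=30
  op14 P0: load  L2 → M/I/I on L2; bus (none); mem=70
  op15 P2: load  L4 → I/O/S on L4; bus BusRd; mem=40
  op16 P1: store L3 := 45 → I/M/I on L3; bus BusRdX; mem=80
  op17 P2: store L0 := 56 → I/I/M on L0; bus BusRdX Flush; mem=71
  op18 P2: load  L4 → I/O/S on L4; bus (none); mem=40
  op19 P1: load  L3 → I/M/I on L3; bus (none); mem=80
  op20 P2: store L5 := 90 → I/I/M on L5; bus BusUpgr; mem=50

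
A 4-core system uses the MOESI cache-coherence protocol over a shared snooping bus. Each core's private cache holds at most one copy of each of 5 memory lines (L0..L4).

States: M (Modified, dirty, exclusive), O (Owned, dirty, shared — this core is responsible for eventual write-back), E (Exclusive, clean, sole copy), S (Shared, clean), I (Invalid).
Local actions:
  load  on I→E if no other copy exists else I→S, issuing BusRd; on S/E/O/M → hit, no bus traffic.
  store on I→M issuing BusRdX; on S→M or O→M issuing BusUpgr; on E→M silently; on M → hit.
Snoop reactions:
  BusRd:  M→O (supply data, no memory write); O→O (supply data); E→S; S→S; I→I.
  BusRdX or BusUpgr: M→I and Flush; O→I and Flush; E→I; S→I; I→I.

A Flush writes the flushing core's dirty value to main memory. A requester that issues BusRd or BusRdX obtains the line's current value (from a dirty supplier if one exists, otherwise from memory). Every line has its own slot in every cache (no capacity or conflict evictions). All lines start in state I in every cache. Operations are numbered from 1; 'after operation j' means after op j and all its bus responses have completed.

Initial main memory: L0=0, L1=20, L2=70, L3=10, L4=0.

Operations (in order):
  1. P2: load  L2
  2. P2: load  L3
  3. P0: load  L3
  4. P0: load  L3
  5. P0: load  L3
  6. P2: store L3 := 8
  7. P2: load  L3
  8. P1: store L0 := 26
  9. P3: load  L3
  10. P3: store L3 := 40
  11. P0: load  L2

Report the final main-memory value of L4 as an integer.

1. P2: load  L2  bus=[BusRd]  L2: P0=I P1=I P2=E P3=I  mem[L2]=70
2. P2: load  L3  bus=[BusRd]  L3: P0=I P1=I P2=E P3=I  mem[L3]=10
3. P0: load  L3  bus=[BusRd]  L3: P0=S P1=I P2=S P3=I  mem[L3]=10
4. P0: load  L3  bus=[-]  L3: P0=S P1=I P2=S P3=I  mem[L3]=10
5. P0: load  L3  bus=[-]  L3: P0=S P1=I P2=S P3=I  mem[L3]=10
6. P2: store L3 := 8  bus=[BusUpgr]  L3: P0=I P1=I P2=M P3=I  mem[L3]=10
7. P2: load  L3  bus=[-]  L3: P0=I P1=I P2=M P3=I  mem[L3]=10
8. P1: store L0 := 26  bus=[BusRdX]  L0: P0=I P1=M P2=I P3=I  mem[L0]=0
9. P3: load  L3  bus=[BusRd]  L3: P0=I P1=I P2=O P3=S  mem[L3]=10
10. P3: store L3 := 40  bus=[BusUpgr,Flush]  L3: P0=I P1=I P2=I P3=M  mem[L3]=8
11. P0: load  L2  bus=[BusRd]  L2: P0=S P1=I P2=S P3=I  mem[L2]=70

memory[L4] = 0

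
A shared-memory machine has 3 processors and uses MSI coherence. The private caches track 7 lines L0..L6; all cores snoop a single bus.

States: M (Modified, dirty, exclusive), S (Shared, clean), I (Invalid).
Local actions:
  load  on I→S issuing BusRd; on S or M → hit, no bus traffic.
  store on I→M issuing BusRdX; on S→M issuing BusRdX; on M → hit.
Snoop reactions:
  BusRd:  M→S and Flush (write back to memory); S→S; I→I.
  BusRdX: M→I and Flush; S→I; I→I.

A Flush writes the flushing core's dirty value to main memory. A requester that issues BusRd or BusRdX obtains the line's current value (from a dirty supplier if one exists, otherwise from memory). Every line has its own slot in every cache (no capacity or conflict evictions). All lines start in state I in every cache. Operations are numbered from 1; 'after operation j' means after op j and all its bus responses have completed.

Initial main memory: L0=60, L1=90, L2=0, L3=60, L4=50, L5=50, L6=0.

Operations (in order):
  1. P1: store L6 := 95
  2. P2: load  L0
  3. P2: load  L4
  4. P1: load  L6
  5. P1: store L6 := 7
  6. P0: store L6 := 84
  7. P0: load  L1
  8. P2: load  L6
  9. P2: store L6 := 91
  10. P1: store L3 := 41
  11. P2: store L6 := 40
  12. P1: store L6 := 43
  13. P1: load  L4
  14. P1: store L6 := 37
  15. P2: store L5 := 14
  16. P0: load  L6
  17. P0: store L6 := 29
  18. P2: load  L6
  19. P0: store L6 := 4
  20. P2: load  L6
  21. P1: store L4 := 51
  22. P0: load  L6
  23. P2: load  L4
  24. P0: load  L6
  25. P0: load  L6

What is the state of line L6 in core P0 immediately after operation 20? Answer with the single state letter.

state = S

[1] P1: store L6 := 95 | P0:I, P1:M(95), P2:I | bus: BusRdX
[2] P2: load  L0 | P0:I, P1:I, P2:S(60) | bus: BusRd
[3] P2: load  L4 | P0:I, P1:I, P2:S(50) | bus: BusRd
[4] P1: load  L6 | P0:I, P1:M(95), P2:I | bus: none
[5] P1: store L6 := 7 | P0:I, P1:M(7), P2:I | bus: none
[6] P0: store L6 := 84 | P0:M(84), P1:I, P2:I | bus: BusRdX,Flush
[7] P0: load  L1 | P0:S(90), P1:I, P2:I | bus: BusRd
[8] P2: load  L6 | P0:S(84), P1:I, P2:S(84) | bus: BusRd,Flush
[9] P2: store L6 := 91 | P0:I, P1:I, P2:M(91) | bus: BusRdX
[10] P1: store L3 := 41 | P0:I, P1:M(41), P2:I | bus: BusRdX
[11] P2: store L6 := 40 | P0:I, P1:I, P2:M(40) | bus: none
[12] P1: store L6 := 43 | P0:I, P1:M(43), P2:I | bus: BusRdX,Flush
[13] P1: load  L4 | P0:I, P1:S(50), P2:S(50) | bus: BusRd
[14] P1: store L6 := 37 | P0:I, P1:M(37), P2:I | bus: none
[15] P2: store L5 := 14 | P0:I, P1:I, P2:M(14) | bus: BusRdX
[16] P0: load  L6 | P0:S(37), P1:S(37), P2:I | bus: BusRd,Flush
[17] P0: store L6 := 29 | P0:M(29), P1:I, P2:I | bus: BusRdX
[18] P2: load  L6 | P0:S(29), P1:I, P2:S(29) | bus: BusRd,Flush
[19] P0: store L6 := 4 | P0:M(4), P1:I, P2:I | bus: BusRdX
[20] P2: load  L6 | P0:S(4), P1:I, P2:S(4) | bus: BusRd,Flush
[21] P1: store L4 := 51 | P0:I, P1:M(51), P2:I | bus: BusRdX
[22] P0: load  L6 | P0:S(4), P1:I, P2:S(4) | bus: none
[23] P2: load  L4 | P0:I, P1:S(51), P2:S(51) | bus: BusRd,Flush
[24] P0: load  L6 | P0:S(4), P1:I, P2:S(4) | bus: none
[25] P0: load  L6 | P0:S(4), P1:I, P2:S(4) | bus: none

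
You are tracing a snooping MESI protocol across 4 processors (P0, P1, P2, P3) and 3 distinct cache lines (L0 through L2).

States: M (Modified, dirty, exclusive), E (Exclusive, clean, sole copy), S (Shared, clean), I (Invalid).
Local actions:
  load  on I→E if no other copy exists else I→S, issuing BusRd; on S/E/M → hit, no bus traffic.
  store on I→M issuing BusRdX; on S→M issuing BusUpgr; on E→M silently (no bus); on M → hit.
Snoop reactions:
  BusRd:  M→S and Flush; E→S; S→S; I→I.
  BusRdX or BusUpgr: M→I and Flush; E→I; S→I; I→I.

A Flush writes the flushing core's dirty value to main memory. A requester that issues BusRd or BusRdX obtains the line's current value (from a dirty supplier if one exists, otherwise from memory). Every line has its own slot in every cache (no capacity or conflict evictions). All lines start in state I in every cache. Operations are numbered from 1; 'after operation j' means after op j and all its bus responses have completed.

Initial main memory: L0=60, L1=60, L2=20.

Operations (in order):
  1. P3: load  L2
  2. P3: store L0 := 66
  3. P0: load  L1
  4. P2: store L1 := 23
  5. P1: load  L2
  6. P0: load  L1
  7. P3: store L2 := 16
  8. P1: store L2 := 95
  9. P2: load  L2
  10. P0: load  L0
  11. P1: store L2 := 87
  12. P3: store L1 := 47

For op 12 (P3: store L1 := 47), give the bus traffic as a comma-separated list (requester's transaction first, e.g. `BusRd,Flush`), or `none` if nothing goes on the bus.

bus = BusRdX

  op1 P3: load  L2 → I/I/I/E on L2; bus BusRd; mem=20
  op2 P3: store L0 := 66 → I/I/I/M on L0; bus BusRdX; mem=60
  op3 P0: load  L1 → E/I/I/I on L1; bus BusRd; mem=60
  op4 P2: store L1 := 23 → I/I/M/I on L1; bus BusRdX; mem=60
  op5 P1: load  L2 → I/S/I/S on L2; bus BusRd; mem=20
  op6 P0: load  L1 → S/I/S/I on L1; bus BusRd Flush; mem=23
  op7 P3: store L2 := 16 → I/I/I/M on L2; bus BusUpgr; mem=20
  op8 P1: store L2 := 95 → I/M/I/I on L2; bus BusRdX Flush; mem=16
  op9 P2: load  L2 → I/S/S/I on L2; bus BusRd Flush; mem=95
  op10 P0: load  L0 → S/I/I/S on L0; bus BusRd Flush; mem=66
  op11 P1: store L2 := 87 → I/M/I/I on L2; bus BusUpgr; mem=95
  op12 P3: store L1 := 47 → I/I/I/M on L1; bus BusRdX; mem=23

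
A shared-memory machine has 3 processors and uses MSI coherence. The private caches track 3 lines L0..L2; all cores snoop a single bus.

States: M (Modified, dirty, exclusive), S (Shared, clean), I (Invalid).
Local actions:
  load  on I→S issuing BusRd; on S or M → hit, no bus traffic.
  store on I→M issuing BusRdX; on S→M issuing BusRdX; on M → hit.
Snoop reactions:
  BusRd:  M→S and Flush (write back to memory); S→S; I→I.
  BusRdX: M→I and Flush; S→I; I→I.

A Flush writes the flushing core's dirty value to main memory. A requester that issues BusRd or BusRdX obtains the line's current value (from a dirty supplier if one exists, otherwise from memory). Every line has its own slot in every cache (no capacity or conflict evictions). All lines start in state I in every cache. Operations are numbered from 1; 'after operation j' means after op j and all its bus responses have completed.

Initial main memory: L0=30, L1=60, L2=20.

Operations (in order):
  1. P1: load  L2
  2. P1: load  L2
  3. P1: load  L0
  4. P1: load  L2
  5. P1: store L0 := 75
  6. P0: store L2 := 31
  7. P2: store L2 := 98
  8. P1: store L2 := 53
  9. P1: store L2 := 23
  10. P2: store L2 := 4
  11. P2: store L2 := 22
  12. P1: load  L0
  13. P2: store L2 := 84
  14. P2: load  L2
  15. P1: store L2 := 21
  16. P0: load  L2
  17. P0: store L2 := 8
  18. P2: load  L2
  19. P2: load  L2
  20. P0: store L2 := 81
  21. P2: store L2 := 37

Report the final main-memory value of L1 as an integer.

[1] P1: load  L2 | P0:I, P1:S(20), P2:I | bus: BusRd
[2] P1: load  L2 | P0:I, P1:S(20), P2:I | bus: none
[3] P1: load  L0 | P0:I, P1:S(30), P2:I | bus: BusRd
[4] P1: load  L2 | P0:I, P1:S(20), P2:I | bus: none
[5] P1: store L0 := 75 | P0:I, P1:M(75), P2:I | bus: BusRdX
[6] P0: store L2 := 31 | P0:M(31), P1:I, P2:I | bus: BusRdX
[7] P2: store L2 := 98 | P0:I, P1:I, P2:M(98) | bus: BusRdX,Flush
[8] P1: store L2 := 53 | P0:I, P1:M(53), P2:I | bus: BusRdX,Flush
[9] P1: store L2 := 23 | P0:I, P1:M(23), P2:I | bus: none
[10] P2: store L2 := 4 | P0:I, P1:I, P2:M(4) | bus: BusRdX,Flush
[11] P2: store L2 := 22 | P0:I, P1:I, P2:M(22) | bus: none
[12] P1: load  L0 | P0:I, P1:M(75), P2:I | bus: none
[13] P2: store L2 := 84 | P0:I, P1:I, P2:M(84) | bus: none
[14] P2: load  L2 | P0:I, P1:I, P2:M(84) | bus: none
[15] P1: store L2 := 21 | P0:I, P1:M(21), P2:I | bus: BusRdX,Flush
[16] P0: load  L2 | P0:S(21), P1:S(21), P2:I | bus: BusRd,Flush
[17] P0: store L2 := 8 | P0:M(8), P1:I, P2:I | bus: BusRdX
[18] P2: load  L2 | P0:S(8), P1:I, P2:S(8) | bus: BusRd,Flush
[19] P2: load  L2 | P0:S(8), P1:I, P2:S(8) | bus: none
[20] P0: store L2 := 81 | P0:M(81), P1:I, P2:I | bus: BusRdX
[21] P2: store L2 := 37 | P0:I, P1:I, P2:M(37) | bus: BusRdX,Flush

memory[L1] = 60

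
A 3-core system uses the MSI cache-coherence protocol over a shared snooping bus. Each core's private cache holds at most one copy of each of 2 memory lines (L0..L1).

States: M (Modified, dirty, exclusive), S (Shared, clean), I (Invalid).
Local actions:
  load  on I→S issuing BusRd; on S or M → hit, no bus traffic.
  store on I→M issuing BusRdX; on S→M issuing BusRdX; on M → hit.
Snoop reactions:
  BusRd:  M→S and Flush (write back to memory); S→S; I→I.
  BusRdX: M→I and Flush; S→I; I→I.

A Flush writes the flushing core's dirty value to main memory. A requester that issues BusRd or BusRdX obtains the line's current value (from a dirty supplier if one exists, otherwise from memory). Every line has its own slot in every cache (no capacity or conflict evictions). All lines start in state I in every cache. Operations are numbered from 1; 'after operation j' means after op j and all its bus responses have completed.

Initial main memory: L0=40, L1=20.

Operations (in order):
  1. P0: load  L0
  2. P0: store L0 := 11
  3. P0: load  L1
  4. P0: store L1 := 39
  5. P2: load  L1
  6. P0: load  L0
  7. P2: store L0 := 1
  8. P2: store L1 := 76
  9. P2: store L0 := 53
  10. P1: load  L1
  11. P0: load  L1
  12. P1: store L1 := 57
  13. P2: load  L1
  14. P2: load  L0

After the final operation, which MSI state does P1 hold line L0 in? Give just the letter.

  op1 P0: load  L0 → S/I/I on L0; bus BusRd; mem=40
  op2 P0: store L0 := 11 → M/I/I on L0; bus BusRdX; mem=40
  op3 P0: load  L1 → S/I/I on L1; bus BusRd; mem=20
  op4 P0: store L1 := 39 → M/I/I on L1; bus BusRdX; mem=20
  op5 P2: load  L1 → S/I/S on L1; bus BusRd Flush; mem=39
  op6 P0: load  L0 → M/I/I on L0; bus (none); mem=40
  op7 P2: store L0 := 1 → I/I/M on L0; bus BusRdX Flush; mem=11
  op8 P2: store L1 := 76 → I/I/M on L1; bus BusRdX; mem=39
  op9 P2: store L0 := 53 → I/I/M on L0; bus (none); mem=11
  op10 P1: load  L1 → I/S/S on L1; bus BusRd Flush; mem=76
  op11 P0: load  L1 → S/S/S on L1; bus BusRd; mem=76
  op12 P1: store L1 := 57 → I/M/I on L1; bus BusRdX; mem=76
  op13 P2: load  L1 → I/S/S on L1; bus BusRd Flush; mem=57
  op14 P2: load  L0 → I/I/M on L0; bus (none); mem=11

state = I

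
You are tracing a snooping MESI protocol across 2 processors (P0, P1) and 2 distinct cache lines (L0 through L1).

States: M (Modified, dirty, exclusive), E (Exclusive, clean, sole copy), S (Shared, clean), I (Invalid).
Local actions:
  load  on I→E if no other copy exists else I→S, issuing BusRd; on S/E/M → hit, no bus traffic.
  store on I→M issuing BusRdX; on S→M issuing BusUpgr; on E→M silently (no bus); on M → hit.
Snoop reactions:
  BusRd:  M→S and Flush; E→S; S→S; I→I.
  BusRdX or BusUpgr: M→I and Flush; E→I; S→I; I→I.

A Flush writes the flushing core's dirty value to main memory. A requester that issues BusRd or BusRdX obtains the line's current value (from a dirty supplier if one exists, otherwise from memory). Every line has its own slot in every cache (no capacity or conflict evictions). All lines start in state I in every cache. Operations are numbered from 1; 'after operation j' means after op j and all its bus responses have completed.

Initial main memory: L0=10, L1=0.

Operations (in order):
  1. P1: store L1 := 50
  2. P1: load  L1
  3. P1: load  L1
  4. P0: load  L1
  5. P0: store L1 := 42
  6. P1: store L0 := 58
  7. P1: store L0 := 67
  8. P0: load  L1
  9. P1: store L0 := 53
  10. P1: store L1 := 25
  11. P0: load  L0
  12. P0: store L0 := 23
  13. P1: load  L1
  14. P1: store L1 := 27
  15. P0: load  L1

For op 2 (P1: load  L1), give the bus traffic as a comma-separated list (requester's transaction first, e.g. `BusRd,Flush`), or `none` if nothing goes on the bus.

  op1 P1: store L1 := 50 → I/M on L1; bus BusRdX; mem=0
  op2 P1: load  L1 → I/M on L1; bus (none); mem=0
  op3 P1: load  L1 → I/M on L1; bus (none); mem=0
  op4 P0: load  L1 → S/S on L1; bus BusRd Flush; mem=50
  op5 P0: store L1 := 42 → M/I on L1; bus BusUpgr; mem=50
  op6 P1: store L0 := 58 → I/M on L0; bus BusRdX; mem=10
  op7 P1: store L0 := 67 → I/M on L0; bus (none); mem=10
  op8 P0: load  L1 → M/I on L1; bus (none); mem=50
  op9 P1: store L0 := 53 → I/M on L0; bus (none); mem=10
  op10 P1: store L1 := 25 → I/M on L1; bus BusRdX Flush; mem=42
  op11 P0: load  L0 → S/S on L0; bus BusRd Flush; mem=53
  op12 P0: store L0 := 23 → M/I on L0; bus BusUpgr; mem=53
  op13 P1: load  L1 → I/M on L1; bus (none); mem=42
  op14 P1: store L1 := 27 → I/M on L1; bus (none); mem=42
  op15 P0: load  L1 → S/S on L1; bus BusRd Flush; mem=27

bus = none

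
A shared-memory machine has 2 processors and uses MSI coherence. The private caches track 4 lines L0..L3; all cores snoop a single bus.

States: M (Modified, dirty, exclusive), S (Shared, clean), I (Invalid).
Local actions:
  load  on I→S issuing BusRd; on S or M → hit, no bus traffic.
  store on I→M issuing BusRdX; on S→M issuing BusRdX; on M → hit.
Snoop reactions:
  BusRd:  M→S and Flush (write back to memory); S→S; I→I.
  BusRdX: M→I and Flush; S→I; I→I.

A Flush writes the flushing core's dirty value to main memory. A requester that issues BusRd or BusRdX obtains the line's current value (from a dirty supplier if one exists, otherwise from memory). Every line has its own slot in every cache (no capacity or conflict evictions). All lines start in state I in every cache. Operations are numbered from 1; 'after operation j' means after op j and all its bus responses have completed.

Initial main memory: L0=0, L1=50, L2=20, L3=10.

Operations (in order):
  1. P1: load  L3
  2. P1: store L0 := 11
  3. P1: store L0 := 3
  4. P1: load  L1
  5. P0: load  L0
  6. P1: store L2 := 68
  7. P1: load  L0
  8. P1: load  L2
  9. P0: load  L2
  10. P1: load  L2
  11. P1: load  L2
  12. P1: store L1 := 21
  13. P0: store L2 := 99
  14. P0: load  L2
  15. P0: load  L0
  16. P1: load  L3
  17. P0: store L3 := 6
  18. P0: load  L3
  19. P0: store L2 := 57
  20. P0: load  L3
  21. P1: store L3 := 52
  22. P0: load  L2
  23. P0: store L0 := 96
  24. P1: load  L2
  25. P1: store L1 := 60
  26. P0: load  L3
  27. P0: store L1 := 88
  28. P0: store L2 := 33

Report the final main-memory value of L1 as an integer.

1. P1: load  L3  bus=[BusRd]  L3: P0=I P1=S  mem[L3]=10
2. P1: store L0 := 11  bus=[BusRdX]  L0: P0=I P1=M  mem[L0]=0
3. P1: store L0 := 3  bus=[-]  L0: P0=I P1=M  mem[L0]=0
4. P1: load  L1  bus=[BusRd]  L1: P0=I P1=S  mem[L1]=50
5. P0: load  L0  bus=[BusRd,Flush]  L0: P0=S P1=S  mem[L0]=3
6. P1: store L2 := 68  bus=[BusRdX]  L2: P0=I P1=M  mem[L2]=20
7. P1: load  L0  bus=[-]  L0: P0=S P1=S  mem[L0]=3
8. P1: load  L2  bus=[-]  L2: P0=I P1=M  mem[L2]=20
9. P0: load  L2  bus=[BusRd,Flush]  L2: P0=S P1=S  mem[L2]=68
10. P1: load  L2  bus=[-]  L2: P0=S P1=S  mem[L2]=68
11. P1: load  L2  bus=[-]  L2: P0=S P1=S  mem[L2]=68
12. P1: store L1 := 21  bus=[BusRdX]  L1: P0=I P1=M  mem[L1]=50
13. P0: store L2 := 99  bus=[BusRdX]  L2: P0=M P1=I  mem[L2]=68
14. P0: load  L2  bus=[-]  L2: P0=M P1=I  mem[L2]=68
15. P0: load  L0  bus=[-]  L0: P0=S P1=S  mem[L0]=3
16. P1: load  L3  bus=[-]  L3: P0=I P1=S  mem[L3]=10
17. P0: store L3 := 6  bus=[BusRdX]  L3: P0=M P1=I  mem[L3]=10
18. P0: load  L3  bus=[-]  L3: P0=M P1=I  mem[L3]=10
19. P0: store L2 := 57  bus=[-]  L2: P0=M P1=I  mem[L2]=68
20. P0: load  L3  bus=[-]  L3: P0=M P1=I  mem[L3]=10
21. P1: store L3 := 52  bus=[BusRdX,Flush]  L3: P0=I P1=M  mem[L3]=6
22. P0: load  L2  bus=[-]  L2: P0=M P1=I  mem[L2]=68
23. P0: store L0 := 96  bus=[BusRdX]  L0: P0=M P1=I  mem[L0]=3
24. P1: load  L2  bus=[BusRd,Flush]  L2: P0=S P1=S  mem[L2]=57
25. P1: store L1 := 60  bus=[-]  L1: P0=I P1=M  mem[L1]=50
26. P0: load  L3  bus=[BusRd,Flush]  L3: P0=S P1=S  mem[L3]=52
27. P0: store L1 := 88  bus=[BusRdX,Flush]  L1: P0=M P1=I  mem[L1]=60
28. P0: store L2 := 33  bus=[BusRdX]  L2: P0=M P1=I  mem[L2]=57

memory[L1] = 60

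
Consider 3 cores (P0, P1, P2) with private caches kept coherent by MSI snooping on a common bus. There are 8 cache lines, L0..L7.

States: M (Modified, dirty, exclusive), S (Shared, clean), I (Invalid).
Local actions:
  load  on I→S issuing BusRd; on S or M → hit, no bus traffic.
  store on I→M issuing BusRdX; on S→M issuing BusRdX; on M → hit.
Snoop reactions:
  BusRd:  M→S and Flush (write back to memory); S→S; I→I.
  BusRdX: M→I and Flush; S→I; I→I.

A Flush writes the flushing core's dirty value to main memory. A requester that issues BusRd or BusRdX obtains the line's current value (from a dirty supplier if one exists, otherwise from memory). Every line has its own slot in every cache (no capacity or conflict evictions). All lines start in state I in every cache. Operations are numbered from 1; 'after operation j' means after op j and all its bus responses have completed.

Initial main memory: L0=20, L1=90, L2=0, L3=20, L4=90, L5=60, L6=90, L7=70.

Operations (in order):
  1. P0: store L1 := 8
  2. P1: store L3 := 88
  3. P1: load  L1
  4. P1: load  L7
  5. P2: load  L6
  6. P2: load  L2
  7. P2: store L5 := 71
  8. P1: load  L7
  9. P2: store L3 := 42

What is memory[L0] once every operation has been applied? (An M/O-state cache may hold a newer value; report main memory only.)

memory[L0] = 20

  op1 P0: store L1 := 8 → M/I/I on L1; bus BusRdX; mem=90
  op2 P1: store L3 := 88 → I/M/I on L3; bus BusRdX; mem=20
  op3 P1: load  L1 → S/S/I on L1; bus BusRd Flush; mem=8
  op4 P1: load  L7 → I/S/I on L7; bus BusRd; mem=70
  op5 P2: load  L6 → I/I/S on L6; bus BusRd; mem=90
  op6 P2: load  L2 → I/I/S on L2; bus BusRd; mem=0
  op7 P2: store L5 := 71 → I/I/M on L5; bus BusRdX; mem=60
  op8 P1: load  L7 → I/S/I on L7; bus (none); mem=70
  op9 P2: store L3 := 42 → I/I/M on L3; bus BusRdX Flush; mem=88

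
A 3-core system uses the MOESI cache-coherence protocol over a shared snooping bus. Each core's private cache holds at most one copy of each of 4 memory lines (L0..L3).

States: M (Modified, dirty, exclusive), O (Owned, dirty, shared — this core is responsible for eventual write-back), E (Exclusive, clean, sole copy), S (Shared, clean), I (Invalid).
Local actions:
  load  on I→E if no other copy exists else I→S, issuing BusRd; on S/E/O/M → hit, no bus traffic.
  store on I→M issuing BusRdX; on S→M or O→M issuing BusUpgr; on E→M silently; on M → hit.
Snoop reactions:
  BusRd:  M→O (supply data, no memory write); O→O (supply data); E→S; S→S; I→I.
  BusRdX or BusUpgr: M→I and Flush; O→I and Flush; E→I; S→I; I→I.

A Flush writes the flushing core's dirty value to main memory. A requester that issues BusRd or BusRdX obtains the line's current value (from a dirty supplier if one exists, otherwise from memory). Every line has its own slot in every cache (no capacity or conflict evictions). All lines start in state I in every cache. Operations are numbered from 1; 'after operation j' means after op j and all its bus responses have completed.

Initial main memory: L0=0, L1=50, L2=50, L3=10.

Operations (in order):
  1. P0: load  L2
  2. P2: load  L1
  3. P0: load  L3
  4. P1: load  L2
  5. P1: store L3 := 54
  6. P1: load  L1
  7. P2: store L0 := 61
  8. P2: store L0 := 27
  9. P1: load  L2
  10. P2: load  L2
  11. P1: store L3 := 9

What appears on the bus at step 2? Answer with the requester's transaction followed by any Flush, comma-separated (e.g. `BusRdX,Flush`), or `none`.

1. P0: load  L2  bus=[BusRd]  L2: P0=E P1=I P2=I  mem[L2]=50
2. P2: load  L1  bus=[BusRd]  L1: P0=I P1=I P2=E  mem[L1]=50
3. P0: load  L3  bus=[BusRd]  L3: P0=E P1=I P2=I  mem[L3]=10
4. P1: load  L2  bus=[BusRd]  L2: P0=S P1=S P2=I  mem[L2]=50
5. P1: store L3 := 54  bus=[BusRdX]  L3: P0=I P1=M P2=I  mem[L3]=10
6. P1: load  L1  bus=[BusRd]  L1: P0=I P1=S P2=S  mem[L1]=50
7. P2: store L0 := 61  bus=[BusRdX]  L0: P0=I P1=I P2=M  mem[L0]=0
8. P2: store L0 := 27  bus=[-]  L0: P0=I P1=I P2=M  mem[L0]=0
9. P1: load  L2  bus=[-]  L2: P0=S P1=S P2=I  mem[L2]=50
10. P2: load  L2  bus=[BusRd]  L2: P0=S P1=S P2=S  mem[L2]=50
11. P1: store L3 := 9  bus=[-]  L3: P0=I P1=M P2=I  mem[L3]=10

bus = BusRd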